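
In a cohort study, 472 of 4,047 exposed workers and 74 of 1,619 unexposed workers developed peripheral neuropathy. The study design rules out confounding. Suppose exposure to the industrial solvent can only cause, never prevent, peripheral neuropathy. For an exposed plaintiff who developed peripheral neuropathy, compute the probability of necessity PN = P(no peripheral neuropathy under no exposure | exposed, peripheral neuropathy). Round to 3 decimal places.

PN ≈ 0.608

p₁ = P(outcome | exposed) = 472/4047 = 0.11663
p₀ = P(outcome | unexposed) = 74/1619 = 0.045707
Under exogeneity and monotonicity, PN = (p₁ − p₀) / p₁.
PN = (0.11663 − 0.045707) / 0.11663 = 0.070922 / 0.11663 ≈ 0.6081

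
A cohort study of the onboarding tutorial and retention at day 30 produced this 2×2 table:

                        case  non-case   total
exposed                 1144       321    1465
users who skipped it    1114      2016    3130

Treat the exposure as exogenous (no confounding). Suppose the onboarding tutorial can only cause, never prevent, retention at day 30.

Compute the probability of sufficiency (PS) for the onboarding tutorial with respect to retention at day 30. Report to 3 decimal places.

PS ≈ 0.660

p₁ = P(outcome | exposed) = 1144/1465 = 0.78089
p₀ = P(outcome | unexposed) = 1114/3130 = 0.35591
Under exogeneity and monotonicity, PS = (p₁ − p₀) / (1 − p₀).
PS = (0.78089 − 0.35591) / (1 − 0.35591) = 0.42498 / 0.64409 ≈ 0.6598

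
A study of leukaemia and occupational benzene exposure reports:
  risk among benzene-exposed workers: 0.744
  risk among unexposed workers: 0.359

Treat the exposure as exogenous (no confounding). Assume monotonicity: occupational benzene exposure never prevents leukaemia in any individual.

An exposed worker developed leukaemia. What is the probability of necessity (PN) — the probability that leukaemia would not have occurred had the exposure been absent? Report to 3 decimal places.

Let p₁ = 0.744, p₀ = 0.359.
Under exogeneity and monotonicity, PN = (p₁ − p₀) / p₁.
PN = (0.744 − 0.359) / 0.744 = 0.385 / 0.744 ≈ 0.5175

PN ≈ 0.517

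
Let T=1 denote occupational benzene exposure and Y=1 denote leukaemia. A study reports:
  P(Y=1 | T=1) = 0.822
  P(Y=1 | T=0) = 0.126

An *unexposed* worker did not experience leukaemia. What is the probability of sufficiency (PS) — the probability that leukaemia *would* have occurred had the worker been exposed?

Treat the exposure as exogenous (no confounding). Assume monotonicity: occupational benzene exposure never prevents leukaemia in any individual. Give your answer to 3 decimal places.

PS ≈ 0.796

Let p₁ = 0.822, p₀ = 0.126.
Under exogeneity and monotonicity, PS = (p₁ − p₀) / (1 − p₀).
PS = (0.822 − 0.126) / (1 − 0.126) = 0.696 / 0.874 ≈ 0.7963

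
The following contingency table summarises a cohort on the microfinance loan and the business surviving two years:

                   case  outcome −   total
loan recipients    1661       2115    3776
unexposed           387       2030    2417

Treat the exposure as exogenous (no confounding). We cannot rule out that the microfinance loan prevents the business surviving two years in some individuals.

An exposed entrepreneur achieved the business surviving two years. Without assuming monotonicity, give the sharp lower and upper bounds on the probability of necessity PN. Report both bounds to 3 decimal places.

0.636 ≤ PN ≤ 1.000

p₁ = P(outcome | exposed) = 1661/3776 = 0.43988
p₀ = P(outcome | unexposed) = 387/2417 = 0.16012
Under exogeneity alone the bounds on PN are max{0,(p₁−p₀)/p₁} ≤ PN ≤ min{1,(1−p₀)/p₁}.
  lower = (p₁ − p₀)/p₁ = 0.27977 / 0.43988 ≈ 0.6360
  upper = min{1, (1 − p₀)/p₁} = 0.83988 / 0.43988 ≈ 1.9093 → capped at 1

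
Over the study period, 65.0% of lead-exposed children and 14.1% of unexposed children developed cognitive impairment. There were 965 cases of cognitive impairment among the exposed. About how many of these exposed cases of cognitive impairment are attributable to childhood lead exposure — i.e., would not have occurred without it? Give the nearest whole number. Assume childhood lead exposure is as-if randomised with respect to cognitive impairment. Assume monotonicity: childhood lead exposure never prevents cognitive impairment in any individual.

about 756 cases

p₁ = 0.65, p₀ = 0.141.
PN = (p₁ − p₀)/p₁ = (0.65 − 0.141) / 0.65 ≈ 0.78308.
Attributable cases ≈ PN × (exposed cases) = 0.78308 × 965 ≈ 755.67.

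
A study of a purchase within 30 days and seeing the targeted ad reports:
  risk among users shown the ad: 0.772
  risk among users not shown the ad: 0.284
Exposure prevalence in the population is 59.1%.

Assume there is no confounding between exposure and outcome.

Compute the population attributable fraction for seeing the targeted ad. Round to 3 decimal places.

PAF ≈ 0.504

Let p₁ = 0.772, p₀ = 0.284.
Overall risk P(Y=1) = π·p₁ + (1−π)·p₀ = 0.591×0.772 + 0.409×0.284 = 0.57241.
Under exogeneity, PAF = [P(Y=1) − p₀] / P(Y=1).
PAF = (0.57241 − 0.284) / 0.57241 ≈ 0.5039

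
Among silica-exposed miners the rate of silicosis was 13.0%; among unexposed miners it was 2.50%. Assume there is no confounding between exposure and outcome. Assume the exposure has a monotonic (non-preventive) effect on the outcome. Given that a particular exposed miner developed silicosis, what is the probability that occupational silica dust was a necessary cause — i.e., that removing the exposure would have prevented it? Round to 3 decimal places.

p₁ = 0.13, p₀ = 0.025.
Under exogeneity and monotonicity, PN = (p₁ − p₀) / p₁.
PN = (0.13 − 0.025) / 0.13 = 0.105 / 0.13 ≈ 0.8077

PN ≈ 0.808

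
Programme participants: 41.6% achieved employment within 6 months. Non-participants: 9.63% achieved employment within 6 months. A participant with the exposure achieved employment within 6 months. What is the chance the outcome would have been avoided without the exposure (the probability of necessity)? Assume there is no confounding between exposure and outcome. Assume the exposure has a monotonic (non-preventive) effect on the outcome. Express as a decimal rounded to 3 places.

p₁ = 0.416, p₀ = 0.0963.
Under exogeneity and monotonicity, PN = (p₁ − p₀) / p₁.
PN = (0.416 − 0.0963) / 0.416 = 0.3197 / 0.416 ≈ 0.7685

PN ≈ 0.769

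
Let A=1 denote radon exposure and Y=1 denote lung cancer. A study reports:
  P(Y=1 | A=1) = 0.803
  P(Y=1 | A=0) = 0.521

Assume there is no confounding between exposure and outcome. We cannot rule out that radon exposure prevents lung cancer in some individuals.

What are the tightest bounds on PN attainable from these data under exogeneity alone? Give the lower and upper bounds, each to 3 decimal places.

Let p₁ = 0.803, p₀ = 0.521.
Under exogeneity alone the bounds on PN are max{0,(p₁−p₀)/p₁} ≤ PN ≤ min{1,(1−p₀)/p₁}.
  lower = (p₁ − p₀)/p₁ = 0.282 / 0.803 ≈ 0.3512
  upper = min{1, (1 − p₀)/p₁} = 0.479 / 0.803 ≈ 0.5965

0.351 ≤ PN ≤ 0.597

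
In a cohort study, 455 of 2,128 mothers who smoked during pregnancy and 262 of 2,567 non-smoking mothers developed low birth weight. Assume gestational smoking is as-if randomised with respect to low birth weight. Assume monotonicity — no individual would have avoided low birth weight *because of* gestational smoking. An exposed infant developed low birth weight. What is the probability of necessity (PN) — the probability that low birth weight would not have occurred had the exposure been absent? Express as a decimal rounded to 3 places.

PN ≈ 0.523

p₁ = P(outcome | exposed) = 455/2128 = 0.21382
p₀ = P(outcome | unexposed) = 262/2567 = 0.10206
Under exogeneity and monotonicity, PN = (p₁ − p₀) / p₁.
PN = (0.21382 − 0.10206) / 0.21382 = 0.11175 / 0.21382 ≈ 0.5227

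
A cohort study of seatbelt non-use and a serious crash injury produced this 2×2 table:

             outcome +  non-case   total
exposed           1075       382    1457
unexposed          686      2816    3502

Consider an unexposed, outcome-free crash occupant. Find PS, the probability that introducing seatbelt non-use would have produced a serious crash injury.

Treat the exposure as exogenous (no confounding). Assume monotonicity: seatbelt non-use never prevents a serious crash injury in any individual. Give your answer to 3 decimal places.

p₁ = P(outcome | exposed) = 1075/1457 = 0.73782
p₀ = P(outcome | unexposed) = 686/3502 = 0.19589
Under exogeneity and monotonicity, PS = (p₁ − p₀) / (1 − p₀).
PS = (0.73782 − 0.19589) / (1 − 0.19589) = 0.54193 / 0.80411 ≈ 0.6739

PS ≈ 0.674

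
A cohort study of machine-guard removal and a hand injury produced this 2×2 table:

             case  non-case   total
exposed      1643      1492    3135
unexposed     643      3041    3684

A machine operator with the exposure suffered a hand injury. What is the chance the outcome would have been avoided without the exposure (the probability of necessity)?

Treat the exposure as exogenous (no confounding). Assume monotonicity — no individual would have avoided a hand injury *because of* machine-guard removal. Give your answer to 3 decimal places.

p₁ = P(outcome | exposed) = 1643/3135 = 0.52408
p₀ = P(outcome | unexposed) = 643/3684 = 0.17454
Under exogeneity and monotonicity, PN = (p₁ − p₀) / p₁.
PN = (0.52408 − 0.17454) / 0.52408 = 0.34954 / 0.52408 ≈ 0.6670

PN ≈ 0.667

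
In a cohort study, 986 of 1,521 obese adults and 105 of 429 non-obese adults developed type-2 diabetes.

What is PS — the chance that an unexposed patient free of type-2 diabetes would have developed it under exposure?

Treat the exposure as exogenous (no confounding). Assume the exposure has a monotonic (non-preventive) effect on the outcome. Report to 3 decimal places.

p₁ = P(outcome | exposed) = 986/1521 = 0.64826
p₀ = P(outcome | unexposed) = 105/429 = 0.24476
Under exogeneity and monotonicity, PS = (p₁ − p₀) / (1 − p₀).
PS = (0.64826 − 0.24476) / (1 − 0.24476) = 0.4035 / 0.75524 ≈ 0.5343

PS ≈ 0.534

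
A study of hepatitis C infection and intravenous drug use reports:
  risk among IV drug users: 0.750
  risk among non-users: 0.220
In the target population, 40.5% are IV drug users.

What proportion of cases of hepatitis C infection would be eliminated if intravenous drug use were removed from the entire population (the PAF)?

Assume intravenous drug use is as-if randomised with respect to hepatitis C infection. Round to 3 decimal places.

Let p₁ = 0.75, p₀ = 0.22.
Overall risk P(Y=1) = π·p₁ + (1−π)·p₀ = 0.405×0.75 + 0.595×0.22 = 0.43465.
Under exogeneity, PAF = [P(Y=1) − p₀] / P(Y=1).
PAF = (0.43465 − 0.22) / 0.43465 ≈ 0.4938

PAF ≈ 0.494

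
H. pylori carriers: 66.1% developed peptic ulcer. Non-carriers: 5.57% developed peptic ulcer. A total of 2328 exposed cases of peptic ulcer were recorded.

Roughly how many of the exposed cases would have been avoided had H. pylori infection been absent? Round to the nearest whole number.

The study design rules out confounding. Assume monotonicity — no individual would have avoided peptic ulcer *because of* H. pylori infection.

p₁ = 0.661, p₀ = 0.0557.
PN = (p₁ − p₀)/p₁ = (0.661 − 0.0557) / 0.661 ≈ 0.91573.
Attributable cases ≈ PN × (exposed cases) = 0.91573 × 2328 ≈ 2131.83.

about 2132 cases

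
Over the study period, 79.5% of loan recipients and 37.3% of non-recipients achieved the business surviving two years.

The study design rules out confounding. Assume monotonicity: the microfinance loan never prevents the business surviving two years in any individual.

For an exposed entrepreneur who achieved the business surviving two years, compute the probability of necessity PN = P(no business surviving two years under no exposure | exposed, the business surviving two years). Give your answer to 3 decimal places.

PN ≈ 0.531

p₁ = 0.795, p₀ = 0.373.
Under exogeneity and monotonicity, PN = (p₁ − p₀) / p₁.
PN = (0.795 − 0.373) / 0.795 = 0.422 / 0.795 ≈ 0.5308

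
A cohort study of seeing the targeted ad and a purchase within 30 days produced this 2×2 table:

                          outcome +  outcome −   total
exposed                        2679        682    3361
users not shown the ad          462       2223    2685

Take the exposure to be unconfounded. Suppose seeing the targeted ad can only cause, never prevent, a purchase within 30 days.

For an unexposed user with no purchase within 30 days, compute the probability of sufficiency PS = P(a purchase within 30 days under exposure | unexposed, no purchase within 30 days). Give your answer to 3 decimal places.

p₁ = P(outcome | exposed) = 2679/3361 = 0.79708
p₀ = P(outcome | unexposed) = 462/2685 = 0.17207
Under exogeneity and monotonicity, PS = (p₁ − p₀) / (1 − p₀).
PS = (0.79708 − 0.17207) / (1 − 0.17207) = 0.62502 / 0.82793 ≈ 0.7549

PS ≈ 0.755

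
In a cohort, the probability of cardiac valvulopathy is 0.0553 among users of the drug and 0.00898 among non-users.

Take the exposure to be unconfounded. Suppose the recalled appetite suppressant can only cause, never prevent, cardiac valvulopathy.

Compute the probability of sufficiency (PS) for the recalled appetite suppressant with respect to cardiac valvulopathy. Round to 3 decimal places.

Let p₁ = 0.0553, p₀ = 0.00898.
Under exogeneity and monotonicity, PS = (p₁ − p₀) / (1 − p₀).
PS = (0.0553 − 0.00898) / (1 − 0.00898) = 0.04632 / 0.99102 ≈ 0.0467

PS ≈ 0.047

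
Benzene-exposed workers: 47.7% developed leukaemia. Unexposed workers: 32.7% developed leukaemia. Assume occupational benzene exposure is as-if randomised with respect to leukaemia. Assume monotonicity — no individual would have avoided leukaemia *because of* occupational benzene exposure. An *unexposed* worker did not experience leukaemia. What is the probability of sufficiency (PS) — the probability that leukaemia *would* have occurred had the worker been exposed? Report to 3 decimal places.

PS ≈ 0.223

p₁ = 0.477, p₀ = 0.327.
Under exogeneity and monotonicity, PS = (p₁ − p₀) / (1 − p₀).
PS = (0.477 − 0.327) / (1 − 0.327) = 0.15 / 0.673 ≈ 0.2229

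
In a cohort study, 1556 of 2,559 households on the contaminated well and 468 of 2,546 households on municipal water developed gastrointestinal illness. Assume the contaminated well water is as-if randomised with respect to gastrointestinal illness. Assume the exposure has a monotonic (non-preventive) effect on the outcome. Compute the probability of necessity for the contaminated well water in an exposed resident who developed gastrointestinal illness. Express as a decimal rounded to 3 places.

p₁ = P(outcome | exposed) = 1556/2559 = 0.60805
p₀ = P(outcome | unexposed) = 468/2546 = 0.18382
Under exogeneity and monotonicity, PN = (p₁ − p₀) / p₁.
PN = (0.60805 − 0.18382) / 0.60805 = 0.42423 / 0.60805 ≈ 0.6977

PN ≈ 0.698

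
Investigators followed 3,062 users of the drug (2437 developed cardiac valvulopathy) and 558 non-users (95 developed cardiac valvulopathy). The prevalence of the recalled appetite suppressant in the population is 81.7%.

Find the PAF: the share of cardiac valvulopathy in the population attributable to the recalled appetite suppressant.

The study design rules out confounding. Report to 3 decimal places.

p₁ = P(outcome | exposed) = 2437/3062 = 0.79589
p₀ = P(outcome | unexposed) = 95/558 = 0.17025
Overall risk P(Y=1) = π·p₁ + (1−π)·p₀ = 0.817×0.79589 + 0.183×0.17025 = 0.68139.
Under exogeneity, PAF = [P(Y=1) − p₀] / P(Y=1).
PAF = (0.68139 − 0.17025) / 0.68139 ≈ 0.7501

PAF ≈ 0.750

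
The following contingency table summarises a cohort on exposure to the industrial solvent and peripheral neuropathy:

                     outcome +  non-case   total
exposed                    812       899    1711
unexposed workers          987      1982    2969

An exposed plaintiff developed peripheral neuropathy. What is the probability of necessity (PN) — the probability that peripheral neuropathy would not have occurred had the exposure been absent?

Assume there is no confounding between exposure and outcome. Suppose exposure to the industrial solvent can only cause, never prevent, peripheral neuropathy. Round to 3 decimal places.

p₁ = P(outcome | exposed) = 812/1711 = 0.47458
p₀ = P(outcome | unexposed) = 987/2969 = 0.33244
Under exogeneity and monotonicity, PN = (p₁ − p₀)/p₁.
PN = (0.47458 − 0.33244) / 0.47458 ≈ 0.2995

PN ≈ 0.300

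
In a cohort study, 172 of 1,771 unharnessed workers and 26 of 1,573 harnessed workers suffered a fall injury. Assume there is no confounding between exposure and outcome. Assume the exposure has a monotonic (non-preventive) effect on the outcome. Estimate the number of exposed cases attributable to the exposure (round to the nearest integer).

about 143 cases

p₁ = P(outcome | exposed) = 172/1771 = 0.09712
p₀ = P(outcome | unexposed) = 26/1573 = 0.016529
PN = (p₁ − p₀)/p₁ = (0.09712 − 0.016529) / 0.09712 ≈ 0.82981.
Attributable cases ≈ PN × (exposed cases) = 0.82981 × 172 ≈ 142.73.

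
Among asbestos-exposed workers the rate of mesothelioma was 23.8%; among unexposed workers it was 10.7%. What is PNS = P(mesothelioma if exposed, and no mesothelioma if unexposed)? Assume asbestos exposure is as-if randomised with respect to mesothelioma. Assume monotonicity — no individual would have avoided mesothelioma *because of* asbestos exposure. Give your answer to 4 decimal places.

PNS ≈ 0.1310

p₁ = 0.238, p₀ = 0.107.
Under exogeneity and monotonicity, PNS = p₁ − p₀.
PNS = 0.238 − 0.107 = 0.131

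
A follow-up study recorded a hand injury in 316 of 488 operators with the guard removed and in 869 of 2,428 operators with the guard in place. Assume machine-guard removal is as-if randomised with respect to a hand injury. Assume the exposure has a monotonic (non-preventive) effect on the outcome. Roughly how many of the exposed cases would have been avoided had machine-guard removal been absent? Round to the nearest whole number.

about 141 cases

p₁ = P(outcome | exposed) = 316/488 = 0.64754
p₀ = P(outcome | unexposed) = 869/2428 = 0.35791
PN = (p₁ − p₀)/p₁ = (0.64754 − 0.35791) / 0.64754 ≈ 0.44728.
Attributable cases ≈ PN × (exposed cases) = 0.44728 × 316 ≈ 141.34.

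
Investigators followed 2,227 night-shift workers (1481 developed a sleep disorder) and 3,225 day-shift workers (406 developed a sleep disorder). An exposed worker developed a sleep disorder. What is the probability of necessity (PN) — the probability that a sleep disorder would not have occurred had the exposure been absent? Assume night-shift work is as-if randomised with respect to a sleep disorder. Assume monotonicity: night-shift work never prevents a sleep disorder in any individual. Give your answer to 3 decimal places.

p₁ = P(outcome | exposed) = 1481/2227 = 0.66502
p₀ = P(outcome | unexposed) = 406/3225 = 0.12589
Under exogeneity and monotonicity, PN = (p₁ − p₀) / p₁.
PN = (0.66502 − 0.12589) / 0.66502 = 0.53913 / 0.66502 ≈ 0.8107

PN ≈ 0.811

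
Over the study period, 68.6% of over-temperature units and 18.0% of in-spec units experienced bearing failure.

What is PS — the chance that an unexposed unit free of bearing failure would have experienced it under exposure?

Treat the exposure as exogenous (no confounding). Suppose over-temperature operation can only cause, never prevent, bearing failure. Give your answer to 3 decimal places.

PS ≈ 0.617

p₁ = 0.686, p₀ = 0.18.
Under exogeneity and monotonicity, PS = (p₁ − p₀) / (1 − p₀).
PS = (0.686 − 0.18) / (1 − 0.18) = 0.506 / 0.82 ≈ 0.6171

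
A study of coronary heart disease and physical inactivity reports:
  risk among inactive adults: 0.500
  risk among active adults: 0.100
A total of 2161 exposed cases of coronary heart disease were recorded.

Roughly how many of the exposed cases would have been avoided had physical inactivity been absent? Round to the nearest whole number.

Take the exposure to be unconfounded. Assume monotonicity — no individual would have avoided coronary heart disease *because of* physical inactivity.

about 1729 cases

Let p₁ = 0.5, p₀ = 0.1.
PN = (p₁ − p₀)/p₁ = (0.5 − 0.1) / 0.5 ≈ 0.80000.
Attributable cases ≈ PN × (exposed cases) = 0.80000 × 2161 ≈ 1728.80.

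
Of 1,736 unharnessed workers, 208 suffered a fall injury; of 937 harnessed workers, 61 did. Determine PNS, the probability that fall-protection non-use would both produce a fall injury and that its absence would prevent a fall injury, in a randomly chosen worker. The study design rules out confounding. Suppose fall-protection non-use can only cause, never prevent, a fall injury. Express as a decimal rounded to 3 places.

p₁ = P(outcome | exposed) = 208/1736 = 0.11982
p₀ = P(outcome | unexposed) = 61/937 = 0.065101
Under exogeneity and monotonicity, PNS = p₁ − p₀.
PNS = 0.11982 − 0.065101 = 0.054714

PNS ≈ 0.055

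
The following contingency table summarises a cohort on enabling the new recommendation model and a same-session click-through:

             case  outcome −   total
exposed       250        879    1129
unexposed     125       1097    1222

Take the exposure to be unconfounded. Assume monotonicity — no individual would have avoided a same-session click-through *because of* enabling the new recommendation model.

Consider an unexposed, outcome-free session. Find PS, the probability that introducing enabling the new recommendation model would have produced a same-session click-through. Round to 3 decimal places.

p₁ = P(outcome | exposed) = 250/1129 = 0.22143
p₀ = P(outcome | unexposed) = 125/1222 = 0.10229
Under exogeneity and monotonicity, PS = (p₁ − p₀)/(1 − p₀).
PS = (0.22143 − 0.10229) / 0.89771 ≈ 0.1327

PS ≈ 0.133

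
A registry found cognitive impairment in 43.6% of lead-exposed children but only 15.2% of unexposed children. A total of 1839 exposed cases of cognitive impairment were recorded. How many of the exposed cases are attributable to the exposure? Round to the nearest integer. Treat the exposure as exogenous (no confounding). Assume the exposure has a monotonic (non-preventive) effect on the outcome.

about 1198 cases

p₁ = 0.436, p₀ = 0.152.
PN = (p₁ − p₀)/p₁ = (0.436 − 0.152) / 0.436 ≈ 0.65138.
Attributable cases ≈ PN × (exposed cases) = 0.65138 × 1839 ≈ 1197.88.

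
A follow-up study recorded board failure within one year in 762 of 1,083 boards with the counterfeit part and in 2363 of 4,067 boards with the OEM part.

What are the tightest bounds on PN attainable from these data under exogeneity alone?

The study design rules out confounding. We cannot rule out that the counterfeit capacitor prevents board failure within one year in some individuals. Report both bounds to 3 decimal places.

0.174 ≤ PN ≤ 0.595

p₁ = P(outcome | exposed) = 762/1083 = 0.7036
p₀ = P(outcome | unexposed) = 2363/4067 = 0.58102
Under exogeneity alone the bounds on PN are max{0,(p₁−p₀)/p₁} ≤ PN ≤ min{1,(1−p₀)/p₁}.
  lower = (p₁ − p₀)/p₁ = 0.12258 / 0.7036 ≈ 0.1742
  upper = min{1, (1 − p₀)/p₁} = 0.41898 / 0.7036 ≈ 0.5955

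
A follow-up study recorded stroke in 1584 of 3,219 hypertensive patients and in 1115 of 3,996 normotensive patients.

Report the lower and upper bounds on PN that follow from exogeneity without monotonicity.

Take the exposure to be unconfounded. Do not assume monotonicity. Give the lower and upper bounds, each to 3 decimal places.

0.433 ≤ PN ≤ 1.000

p₁ = P(outcome | exposed) = 1584/3219 = 0.49208
p₀ = P(outcome | unexposed) = 1115/3996 = 0.27903
Under exogeneity alone the bounds on PN are max{0,(p₁−p₀)/p₁} ≤ PN ≤ min{1,(1−p₀)/p₁}.
  lower = (p₁ − p₀)/p₁ = 0.21305 / 0.49208 ≈ 0.4330
  upper = min{1, (1 − p₀)/p₁} = 0.72097 / 0.49208 ≈ 1.4652 → capped at 1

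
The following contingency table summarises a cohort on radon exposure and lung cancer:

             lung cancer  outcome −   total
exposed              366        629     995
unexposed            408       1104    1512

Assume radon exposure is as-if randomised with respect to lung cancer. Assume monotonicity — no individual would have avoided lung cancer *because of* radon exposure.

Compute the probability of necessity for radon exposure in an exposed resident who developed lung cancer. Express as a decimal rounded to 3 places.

p₁ = P(outcome | exposed) = 366/995 = 0.36784
p₀ = P(outcome | unexposed) = 408/1512 = 0.26984
Under exogeneity and monotonicity, PN = (p₁ − p₀)/p₁.
PN = (0.36784 − 0.26984) / 0.36784 ≈ 0.2664

PN ≈ 0.266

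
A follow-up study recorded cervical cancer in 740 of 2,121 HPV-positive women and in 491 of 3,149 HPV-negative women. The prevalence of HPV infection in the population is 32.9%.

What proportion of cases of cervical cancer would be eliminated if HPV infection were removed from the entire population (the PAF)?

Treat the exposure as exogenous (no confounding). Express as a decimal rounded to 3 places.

p₁ = P(outcome | exposed) = 740/2121 = 0.34889
p₀ = P(outcome | unexposed) = 491/3149 = 0.15592
Overall risk P(Y=1) = π·p₁ + (1−π)·p₀ = 0.329×0.34889 + 0.671×0.15592 = 0.21941.
Under exogeneity, PAF = [P(Y=1) − p₀] / P(Y=1).
PAF = (0.21941 − 0.15592) / 0.21941 ≈ 0.2894

PAF ≈ 0.289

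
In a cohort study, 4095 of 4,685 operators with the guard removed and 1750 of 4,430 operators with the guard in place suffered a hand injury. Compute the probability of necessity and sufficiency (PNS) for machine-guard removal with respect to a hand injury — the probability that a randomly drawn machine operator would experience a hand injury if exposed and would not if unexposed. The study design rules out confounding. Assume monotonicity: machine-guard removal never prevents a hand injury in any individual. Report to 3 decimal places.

p₁ = P(outcome | exposed) = 4095/4685 = 0.87407
p₀ = P(outcome | unexposed) = 1750/4430 = 0.39503
Under exogeneity and monotonicity, PNS = p₁ − p₀.
PNS = 0.87407 − 0.39503 = 0.47903

PNS ≈ 0.479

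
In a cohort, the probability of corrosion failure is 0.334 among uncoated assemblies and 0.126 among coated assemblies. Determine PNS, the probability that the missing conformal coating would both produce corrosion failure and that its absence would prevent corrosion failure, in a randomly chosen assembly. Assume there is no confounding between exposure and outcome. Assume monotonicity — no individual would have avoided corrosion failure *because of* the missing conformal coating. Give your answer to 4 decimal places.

Let p₁ = 0.334, p₀ = 0.126.
Under exogeneity and monotonicity, PNS = p₁ − p₀.
PNS = 0.334 − 0.126 = 0.208

PNS ≈ 0.2080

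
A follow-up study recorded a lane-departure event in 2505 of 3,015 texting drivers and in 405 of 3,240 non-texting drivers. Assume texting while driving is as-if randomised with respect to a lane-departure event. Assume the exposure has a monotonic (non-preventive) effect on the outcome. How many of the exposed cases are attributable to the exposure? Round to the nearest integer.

p₁ = P(outcome | exposed) = 2505/3015 = 0.83085
p₀ = P(outcome | unexposed) = 405/3240 = 0.125
PN = (p₁ − p₀)/p₁ = (0.83085 − 0.125) / 0.83085 ≈ 0.84955.
Attributable cases ≈ PN × (exposed cases) = 0.84955 × 2505 ≈ 2128.12.

about 2128 cases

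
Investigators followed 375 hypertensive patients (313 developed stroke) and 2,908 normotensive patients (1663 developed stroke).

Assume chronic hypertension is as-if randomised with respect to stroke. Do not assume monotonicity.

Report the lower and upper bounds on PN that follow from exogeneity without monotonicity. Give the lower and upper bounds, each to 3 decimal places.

0.315 ≤ PN ≤ 0.513

p₁ = P(outcome | exposed) = 313/375 = 0.83467
p₀ = P(outcome | unexposed) = 1663/2908 = 0.57187
Under exogeneity alone the bounds on PN are max{0,(p₁−p₀)/p₁} ≤ PN ≤ min{1,(1−p₀)/p₁}.
  lower = (p₁ − p₀)/p₁ = 0.2628 / 0.83467 ≈ 0.3149
  upper = min{1, (1 − p₀)/p₁} = 0.42813 / 0.83467 ≈ 0.5129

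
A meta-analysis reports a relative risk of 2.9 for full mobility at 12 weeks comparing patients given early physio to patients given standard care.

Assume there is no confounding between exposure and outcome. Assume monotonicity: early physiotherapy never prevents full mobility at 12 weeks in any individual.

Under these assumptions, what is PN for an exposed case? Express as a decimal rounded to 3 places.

PN ≈ 0.655

Under exogeneity and monotonicity, PN = (RR − 1) / RR = 1 − 1/RR.
PN = (2.9 − 1) / 2.9 = 1.9 / 2.9 ≈ 0.6552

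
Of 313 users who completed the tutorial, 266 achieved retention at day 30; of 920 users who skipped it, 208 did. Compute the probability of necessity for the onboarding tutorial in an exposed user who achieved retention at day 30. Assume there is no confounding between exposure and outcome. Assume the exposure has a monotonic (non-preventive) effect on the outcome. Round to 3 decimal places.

p₁ = P(outcome | exposed) = 266/313 = 0.84984
p₀ = P(outcome | unexposed) = 208/920 = 0.22609
Under exogeneity and monotonicity, PN = (p₁ − p₀) / p₁.
PN = (0.84984 − 0.22609) / 0.84984 = 0.62375 / 0.84984 ≈ 0.7340

PN ≈ 0.734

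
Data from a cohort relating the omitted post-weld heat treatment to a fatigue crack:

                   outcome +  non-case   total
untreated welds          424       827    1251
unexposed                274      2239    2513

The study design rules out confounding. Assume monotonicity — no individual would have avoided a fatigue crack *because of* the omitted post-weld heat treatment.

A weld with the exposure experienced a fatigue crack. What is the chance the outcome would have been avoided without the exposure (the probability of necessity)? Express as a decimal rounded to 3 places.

PN ≈ 0.678

p₁ = P(outcome | exposed) = 424/1251 = 0.33893
p₀ = P(outcome | unexposed) = 274/2513 = 0.10903
Under exogeneity and monotonicity, PN = (p₁ − p₀) / p₁.
PN = (0.33893 − 0.10903) / 0.33893 = 0.2299 / 0.33893 ≈ 0.6783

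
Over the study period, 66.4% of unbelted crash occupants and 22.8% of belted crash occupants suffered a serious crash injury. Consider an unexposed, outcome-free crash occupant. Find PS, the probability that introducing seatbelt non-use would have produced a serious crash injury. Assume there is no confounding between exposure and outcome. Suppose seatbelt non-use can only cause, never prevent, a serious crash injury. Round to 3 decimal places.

PS ≈ 0.565

p₁ = 0.664, p₀ = 0.228.
Under exogeneity and monotonicity, PS = (p₁ − p₀) / (1 − p₀).
PS = (0.664 − 0.228) / (1 − 0.228) = 0.436 / 0.772 ≈ 0.5648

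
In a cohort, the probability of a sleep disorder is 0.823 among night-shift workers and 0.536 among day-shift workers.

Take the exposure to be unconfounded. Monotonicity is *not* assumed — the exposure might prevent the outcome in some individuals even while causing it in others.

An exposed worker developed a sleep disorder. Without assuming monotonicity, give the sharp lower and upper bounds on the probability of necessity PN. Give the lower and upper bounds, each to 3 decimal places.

Let p₁ = 0.823, p₀ = 0.536.
Under exogeneity alone the bounds on PN are max{0,(p₁−p₀)/p₁} ≤ PN ≤ min{1,(1−p₀)/p₁}.
  lower = (p₁ − p₀)/p₁ = 0.287 / 0.823 ≈ 0.3487
  upper = min{1, (1 − p₀)/p₁} = 0.464 / 0.823 ≈ 0.5638

0.349 ≤ PN ≤ 0.564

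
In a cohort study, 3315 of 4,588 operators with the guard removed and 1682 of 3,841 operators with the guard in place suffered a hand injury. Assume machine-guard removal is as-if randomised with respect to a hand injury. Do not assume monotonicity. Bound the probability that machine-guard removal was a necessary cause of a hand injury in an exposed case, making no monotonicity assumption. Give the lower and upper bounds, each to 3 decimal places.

0.394 ≤ PN ≤ 0.778

p₁ = P(outcome | exposed) = 3315/4588 = 0.72254
p₀ = P(outcome | unexposed) = 1682/3841 = 0.43791
Under exogeneity alone the bounds on PN are max{0,(p₁−p₀)/p₁} ≤ PN ≤ min{1,(1−p₀)/p₁}.
  lower = (p₁ − p₀)/p₁ = 0.28463 / 0.72254 ≈ 0.3939
  upper = min{1, (1 − p₀)/p₁} = 0.56209 / 0.72254 ≈ 0.7779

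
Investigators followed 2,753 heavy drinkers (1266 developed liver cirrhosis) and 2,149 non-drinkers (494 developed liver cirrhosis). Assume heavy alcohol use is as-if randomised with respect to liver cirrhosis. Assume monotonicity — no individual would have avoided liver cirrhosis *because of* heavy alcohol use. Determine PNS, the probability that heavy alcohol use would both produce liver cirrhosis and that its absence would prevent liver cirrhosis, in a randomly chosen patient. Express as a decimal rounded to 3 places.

p₁ = P(outcome | exposed) = 1266/2753 = 0.45986
p₀ = P(outcome | unexposed) = 494/2149 = 0.22987
Under exogeneity and monotonicity, PNS = p₁ − p₀.
PNS = 0.45986 − 0.22987 = 0.22999

PNS ≈ 0.230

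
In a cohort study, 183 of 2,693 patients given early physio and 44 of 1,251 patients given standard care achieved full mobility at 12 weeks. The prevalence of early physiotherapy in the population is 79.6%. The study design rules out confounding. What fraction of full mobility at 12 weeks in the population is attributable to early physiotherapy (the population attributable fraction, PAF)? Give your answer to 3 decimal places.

p₁ = P(outcome | exposed) = 183/2693 = 0.067954
p₀ = P(outcome | unexposed) = 44/1251 = 0.035172
Overall risk P(Y=1) = π·p₁ + (1−π)·p₀ = 0.796×0.067954 + 0.204×0.035172 = 0.061266.
Under exogeneity, PAF = [P(Y=1) − p₀] / P(Y=1).
PAF = (0.061266 − 0.035172) / 0.061266 ≈ 0.4259

PAF ≈ 0.426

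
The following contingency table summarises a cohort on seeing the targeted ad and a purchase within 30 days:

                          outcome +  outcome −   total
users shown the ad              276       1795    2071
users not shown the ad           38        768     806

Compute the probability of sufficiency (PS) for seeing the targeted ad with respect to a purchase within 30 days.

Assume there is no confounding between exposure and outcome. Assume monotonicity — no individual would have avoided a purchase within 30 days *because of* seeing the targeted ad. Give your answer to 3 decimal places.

p₁ = P(outcome | exposed) = 276/2071 = 0.13327
p₀ = P(outcome | unexposed) = 38/806 = 0.047146
Under exogeneity and monotonicity, PS = (p₁ − p₀) / (1 − p₀).
PS = (0.13327 − 0.047146) / (1 − 0.047146) = 0.086123 / 0.95285 ≈ 0.0904

PS ≈ 0.090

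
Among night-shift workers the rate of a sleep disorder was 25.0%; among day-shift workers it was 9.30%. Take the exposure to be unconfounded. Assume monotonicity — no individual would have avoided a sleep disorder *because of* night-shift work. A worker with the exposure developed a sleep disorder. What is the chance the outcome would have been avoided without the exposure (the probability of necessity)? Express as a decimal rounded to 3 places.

PN ≈ 0.628

p₁ = 0.25, p₀ = 0.093.
Under exogeneity and monotonicity, PN = (p₁ − p₀) / p₁.
PN = (0.25 − 0.093) / 0.25 = 0.157 / 0.25 ≈ 0.6280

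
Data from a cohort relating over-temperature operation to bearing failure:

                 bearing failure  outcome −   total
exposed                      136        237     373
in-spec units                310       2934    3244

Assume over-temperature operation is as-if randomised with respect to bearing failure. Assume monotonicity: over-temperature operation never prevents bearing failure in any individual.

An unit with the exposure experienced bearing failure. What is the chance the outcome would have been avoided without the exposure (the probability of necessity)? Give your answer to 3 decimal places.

p₁ = P(outcome | exposed) = 136/373 = 0.36461
p₀ = P(outcome | unexposed) = 310/3244 = 0.095561
Under exogeneity and monotonicity, PN = (p₁ − p₀) / p₁.
PN = (0.36461 − 0.095561) / 0.36461 = 0.26905 / 0.36461 ≈ 0.7379

PN ≈ 0.738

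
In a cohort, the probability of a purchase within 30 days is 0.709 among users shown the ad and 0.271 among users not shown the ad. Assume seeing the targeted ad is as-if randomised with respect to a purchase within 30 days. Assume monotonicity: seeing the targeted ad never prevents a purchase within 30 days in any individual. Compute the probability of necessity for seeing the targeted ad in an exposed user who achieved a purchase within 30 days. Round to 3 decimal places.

PN ≈ 0.618

Let p₁ = 0.709, p₀ = 0.271.
Under exogeneity and monotonicity, PN = (p₁ − p₀) / p₁.
PN = (0.709 − 0.271) / 0.709 = 0.438 / 0.709 ≈ 0.6178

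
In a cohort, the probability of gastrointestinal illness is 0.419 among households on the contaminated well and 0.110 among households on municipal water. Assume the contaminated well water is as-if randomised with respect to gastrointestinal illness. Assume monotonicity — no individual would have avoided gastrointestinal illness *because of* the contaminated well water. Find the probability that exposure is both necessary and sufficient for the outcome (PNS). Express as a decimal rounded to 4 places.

Let p₁ = 0.419, p₀ = 0.11.
Under exogeneity and monotonicity, PNS = p₁ − p₀.
PNS = 0.419 − 0.11 = 0.309

PNS ≈ 0.3090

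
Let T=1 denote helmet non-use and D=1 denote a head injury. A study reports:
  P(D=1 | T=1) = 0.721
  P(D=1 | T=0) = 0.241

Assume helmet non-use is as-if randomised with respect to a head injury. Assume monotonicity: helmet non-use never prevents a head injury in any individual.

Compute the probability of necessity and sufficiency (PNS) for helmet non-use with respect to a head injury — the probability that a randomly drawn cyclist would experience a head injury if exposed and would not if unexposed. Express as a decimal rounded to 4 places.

PNS ≈ 0.4800

Let p₁ = 0.721, p₀ = 0.241.
Under exogeneity and monotonicity, PNS = p₁ − p₀.
PNS = 0.721 − 0.241 = 0.48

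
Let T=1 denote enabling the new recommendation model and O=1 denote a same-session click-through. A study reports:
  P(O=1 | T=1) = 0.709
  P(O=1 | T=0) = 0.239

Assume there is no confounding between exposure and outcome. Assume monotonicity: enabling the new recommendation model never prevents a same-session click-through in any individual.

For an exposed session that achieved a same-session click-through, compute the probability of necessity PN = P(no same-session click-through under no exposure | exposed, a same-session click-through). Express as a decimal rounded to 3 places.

Let p₁ = 0.709, p₀ = 0.239.
Under exogeneity and monotonicity, PN = (p₁ − p₀) / p₁.
PN = (0.709 − 0.239) / 0.709 = 0.47 / 0.709 ≈ 0.6629

PN ≈ 0.663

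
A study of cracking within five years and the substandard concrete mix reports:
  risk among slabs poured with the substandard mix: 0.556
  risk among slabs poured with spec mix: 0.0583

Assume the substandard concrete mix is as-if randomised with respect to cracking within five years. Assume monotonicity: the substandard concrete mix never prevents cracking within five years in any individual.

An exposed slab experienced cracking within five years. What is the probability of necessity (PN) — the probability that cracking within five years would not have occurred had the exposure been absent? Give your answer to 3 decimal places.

PN ≈ 0.895

Let p₁ = 0.556, p₀ = 0.0583.
Under exogeneity and monotonicity, PN = (p₁ − p₀) / p₁.
PN = (0.556 − 0.0583) / 0.556 = 0.4977 / 0.556 ≈ 0.8951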